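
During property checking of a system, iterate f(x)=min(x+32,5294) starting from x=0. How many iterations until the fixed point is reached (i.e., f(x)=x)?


Step 1: x=0, cap=5294, increment=32
Step 2: x grows by 32 each step until capped at 5294; fixed point is x=5294
Step 3: iterations = ceil(5294/32) = 166

166


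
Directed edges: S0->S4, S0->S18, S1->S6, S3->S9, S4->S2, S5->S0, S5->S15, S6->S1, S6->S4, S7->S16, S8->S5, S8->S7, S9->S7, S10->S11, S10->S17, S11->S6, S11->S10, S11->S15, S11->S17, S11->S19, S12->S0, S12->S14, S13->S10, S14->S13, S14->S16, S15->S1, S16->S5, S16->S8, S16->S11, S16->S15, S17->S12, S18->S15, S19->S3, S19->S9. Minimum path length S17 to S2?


BFS layer-by-layer from S17:
  dist 0: {S17}
  dist 1: {S12}
  dist 2: {S0, S14}
  dist 3: {S4, S13, S16, S18}
  dist 4: {S2, S5, S8, S10, S11, S15}
  -> S2 reached at distance 4
Shortest path length = 4

4


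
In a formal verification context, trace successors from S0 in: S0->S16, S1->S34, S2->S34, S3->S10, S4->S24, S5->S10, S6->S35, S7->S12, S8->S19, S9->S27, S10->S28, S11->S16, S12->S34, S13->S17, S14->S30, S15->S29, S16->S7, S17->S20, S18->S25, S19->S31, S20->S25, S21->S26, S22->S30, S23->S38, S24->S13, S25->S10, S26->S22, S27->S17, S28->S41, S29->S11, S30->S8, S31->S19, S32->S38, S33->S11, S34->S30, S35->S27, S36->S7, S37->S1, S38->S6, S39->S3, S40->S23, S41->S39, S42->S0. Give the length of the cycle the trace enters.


Trace from S0 until a state repeats:
  S0 -> S16 -> S7 -> S12 -> S34 -> S30 -> S8 -> S19 -> S31 -> S19
S19 first seen at step 7, revisited at step 9.
Cycle length = 9 - 7 = 2

2


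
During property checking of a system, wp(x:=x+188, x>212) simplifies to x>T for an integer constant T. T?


Formula: wp(x:=E, P) = P[E/x] (substitute E for x in postcondition)
Step 1: Postcondition: x>212
Step 2: Substitute x+188 for x: x+188>212
Step 3: Solve for x: x > 212-188 = 24

24


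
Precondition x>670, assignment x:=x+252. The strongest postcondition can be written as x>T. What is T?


Formula: sp(P, x:=E) = exists old_x. (x = E[old_x/x]) AND P[old_x/x] (old_x is the value of x before the assignment; eliminate old_x by solving x = E[old_x/x] for old_x)
Step 1: Precondition P: x>670, i.e. old_x > 670
Step 2: Assignment gives x = old_x + 252, so old_x = x - 252
Step 3: Substitute into P: x - 252 > 670
Step 4: Simplify: x > 670+252 = 922

922


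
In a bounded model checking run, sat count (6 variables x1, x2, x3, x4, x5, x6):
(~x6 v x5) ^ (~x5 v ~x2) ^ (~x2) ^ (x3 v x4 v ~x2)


CNF with 4 clauses over 6 vars (64 assignments).
An assignment satisfies CNF iff every clause has >=1 true literal.
Check each row (bits = x1,x2,x3,x4,x5,x6; clause T/F shown):
  row 0 [000000]: clauses=TTTT -> 1
  row 1 [000001]: clauses=FTTT -> 0
  row 2 [000010]: clauses=TTTT -> 1
  row 3 [000011]: clauses=TTTT -> 1
  row 4 [000100]: clauses=TTTT -> 1
  (every remaining row is evaluated the same way; all 64 results are listed next)
Full result column, 8 rows per line (x1,x2,x3 fixed per line; x4,x5,x6 runs 000..111 left to right):
  rows 0-7 [x1,x2,x3=000]: 10111011  (ones: 6)
  rows 8-15 [x1,x2,x3=001]: 10111011  (ones: 6)
  rows 16-23 [x1,x2,x3=010]: 00000000  (ones: 0)
  rows 24-31 [x1,x2,x3=011]: 00000000  (ones: 0)
  rows 32-39 [x1,x2,x3=100]: 10111011  (ones: 6)
  rows 40-47 [x1,x2,x3=101]: 10111011  (ones: 6)
  rows 48-55 [x1,x2,x3=110]: 00000000  (ones: 0)
  rows 56-63 [x1,x2,x3=111]: 00000000  (ones: 0)
Satisfying assignments = 6+6+0+0+6+6+0+0 = 24

24


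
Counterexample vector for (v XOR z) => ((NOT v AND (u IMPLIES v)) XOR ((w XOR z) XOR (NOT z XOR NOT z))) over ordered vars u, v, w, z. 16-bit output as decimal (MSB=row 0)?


F1 = (v XOR z)
F2 = ((NOT v AND (u IMPLIES v)) XOR ((w XOR z) XOR (NOT z XOR NOT z)))
Counterexample to F1=>F2 is where F1=1 and F2=0.
Evaluate each row (bits = u,v,w,z, MSB first):
  row 0 [0000]: F1=0 F2=1 -> F1&~F2 -> 0
  row 1 [0001]: F1=1 F2=0 -> F1&~F2 -> 1
  row 2 [0010]: F1=0 F2=0 -> F1&~F2 -> 0
  row 3 [0011]: F1=1 F2=1 -> F1&~F2 -> 0
  row 4 [0100]: F1=1 F2=0 -> F1&~F2 -> 1
  row 5 [0101]: F1=0 F2=1 -> F1&~F2 -> 0
  row 6 [0110]: F1=1 F2=1 -> F1&~F2 -> 0
  row 7 [0111]: F1=0 F2=0 -> F1&~F2 -> 0
  row 8 [1000]: F1=0 F2=0 -> F1&~F2 -> 0
  row 9 [1001]: F1=1 F2=1 -> F1&~F2 -> 0
  row 10 [1010]: F1=0 F2=1 -> F1&~F2 -> 0
  row 11 [1011]: F1=1 F2=0 -> F1&~F2 -> 1
  row 12 [1100]: F1=1 F2=0 -> F1&~F2 -> 1
  row 13 [1101]: F1=0 F2=1 -> F1&~F2 -> 0
  row 14 [1110]: F1=1 F2=1 -> F1&~F2 -> 0
  row 15 [1111]: F1=0 F2=0 -> F1&~F2 -> 0
Full result column, 4 rows per line (u,v fixed per line; w,z runs 00..11 left to right):
  rows 0-3 [u,v=00]: 0100  = hex 4
  rows 4-7 [u,v=01]: 1000  = hex 8
  rows 8-11 [u,v=10]: 0001  = hex 1
  rows 12-15 [u,v=11]: 1000  = hex 8
Counterexample vector (row 0 .. row 15) = 0100100000011000
Output column grouped in 4s = 0100 1000 0001 1000 = 0x4818
Convert to decimal digit by digit (value = value*16 + digit):
  4 -> 4
  4*16 + 8 = 72
  72*16 + 1 = 1153
  1153*16 + 8 = 18456
Decimal = 18456

18456


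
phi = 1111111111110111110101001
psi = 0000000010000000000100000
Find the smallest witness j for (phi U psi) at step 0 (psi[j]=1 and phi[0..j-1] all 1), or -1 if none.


(phi U psi) at 0: need smallest j with psi[j]=1 and phi[i]=1 for all i in [0,j).
Scan from step 0:
  step 0: phi=1, psi=0 -> continue
  step 1: phi=1, psi=0 -> continue
  step 2: phi=1, psi=0 -> continue
  step 3: phi=1, psi=0 -> continue
  step 8: psi=1 and phi held for [0,8) -> witness found
Witness step = 8

8


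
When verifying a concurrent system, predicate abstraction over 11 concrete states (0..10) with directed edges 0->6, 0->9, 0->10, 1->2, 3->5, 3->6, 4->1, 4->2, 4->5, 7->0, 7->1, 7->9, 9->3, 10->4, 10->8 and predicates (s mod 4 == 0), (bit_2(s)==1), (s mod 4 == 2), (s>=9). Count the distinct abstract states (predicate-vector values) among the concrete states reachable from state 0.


BFS from 0:
Concrete reachable: {0, 1, 2, 3, 4, 5, 6, 8, 9, 10}
Abstract via predicates (s mod 4 == 0), (bit_2(s)==1), (s mod 4 == 2), (s>=9):
  (0,0,0,0) <- {1, 3}
  (0,0,0,1) <- {9}
  (0,0,1,0) <- {2}
  (0,0,1,1) <- {10}
  (0,1,0,0) <- {5}
  (0,1,1,0) <- {6}
  (1,0,0,0) <- {0, 8}
  (1,1,0,0) <- {4}
Distinct abstract states = 8

8


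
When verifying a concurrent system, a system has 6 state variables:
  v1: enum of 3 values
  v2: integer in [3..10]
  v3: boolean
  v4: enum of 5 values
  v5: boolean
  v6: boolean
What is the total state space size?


State space = product of domain sizes of all variables.
Domain sizes:
  v1 (enum of 3 values): 3
  v2 (integer in [3..10]): 8
  v3 (boolean): 2
  v4 (enum of 5 values): 5
  v5 (boolean): 2
  v6 (boolean): 2
Product = 3 * 8 * 2 * 5 * 2 * 2 = 960

960


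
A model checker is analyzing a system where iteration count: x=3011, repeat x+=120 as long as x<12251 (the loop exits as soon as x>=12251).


Step 1: x goes from 3011 toward 12251 by 120; the body runs while x<12251, so iterations = ceil((bound-start)/step)
Step 2: Distance=9240
Step 3: ceil(9240/120)=77

77


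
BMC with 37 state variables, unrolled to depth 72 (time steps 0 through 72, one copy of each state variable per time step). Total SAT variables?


BMC unrolls to depth k, creating one copy of each state var for steps 0..k.
Step count = 72 + 1 = 73 (steps 0 through 72)
Vars per step = 37
Total = 37 * 73 = 2701

2701


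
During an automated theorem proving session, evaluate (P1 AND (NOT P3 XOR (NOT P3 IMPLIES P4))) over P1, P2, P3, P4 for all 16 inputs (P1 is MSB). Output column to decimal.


Formula: (P1 AND (NOT P3 XOR (NOT P3 IMPLIES P4))) over P1, P2, P3, P4 (16 rows)
Evaluate each row (bits = P1,P2,P3,P4, MSB first):
  row 0 [0000]: (0 AND (NOT 0 XOR (NOT 0 IMPLIES 0))) -> 0
  row 1 [0001]: (0 AND (NOT 0 XOR (NOT 0 IMPLIES 1))) -> 0
  row 2 [0010]: (0 AND (NOT 1 XOR (NOT 1 IMPLIES 0))) -> 0
  row 3 [0011]: (0 AND (NOT 1 XOR (NOT 1 IMPLIES 1))) -> 0
  row 4 [0100]: (0 AND (NOT 0 XOR (NOT 0 IMPLIES 0))) -> 0
  row 5 [0101]: (0 AND (NOT 0 XOR (NOT 0 IMPLIES 1))) -> 0
  row 6 [0110]: (0 AND (NOT 1 XOR (NOT 1 IMPLIES 0))) -> 0
  row 7 [0111]: (0 AND (NOT 1 XOR (NOT 1 IMPLIES 1))) -> 0
  row 8 [1000]: (1 AND (NOT 0 XOR (NOT 0 IMPLIES 0))) -> 1
  row 9 [1001]: (1 AND (NOT 0 XOR (NOT 0 IMPLIES 1))) -> 0
  row 10 [1010]: (1 AND (NOT 1 XOR (NOT 1 IMPLIES 0))) -> 1
  row 11 [1011]: (1 AND (NOT 1 XOR (NOT 1 IMPLIES 1))) -> 1
  row 12 [1100]: (1 AND (NOT 0 XOR (NOT 0 IMPLIES 0))) -> 1
  row 13 [1101]: (1 AND (NOT 0 XOR (NOT 0 IMPLIES 1))) -> 0
  row 14 [1110]: (1 AND (NOT 1 XOR (NOT 1 IMPLIES 0))) -> 1
  row 15 [1111]: (1 AND (NOT 1 XOR (NOT 1 IMPLIES 1))) -> 1
Full result column, 4 rows per line (P1,P2 fixed per line; P3,P4 runs 00..11 left to right):
  rows 0-3 [P1,P2=00]: 0000  = hex 0
  rows 4-7 [P1,P2=01]: 0000  = hex 0
  rows 8-11 [P1,P2=10]: 1011  = hex B
  rows 12-15 [P1,P2=11]: 1011  = hex B
Output column (row 0 .. row 15) = 0000000010111011
Output column grouped in 4s = 0000 0000 1011 1011 = 0x00BB
Convert to decimal digit by digit (value = value*16 + digit):
  0 -> 0
  0*16 + 0 = 0
  0*16 + 11 (B) = 11
  11*16 + 11 (B) = 187
Decimal = 187

187


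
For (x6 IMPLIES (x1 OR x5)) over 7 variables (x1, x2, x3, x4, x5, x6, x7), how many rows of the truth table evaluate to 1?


Formula: (x6 IMPLIES (x1 OR x5)) over 7 vars (128 rows)
Evaluate each row (x1, x2, x3, x4, x5, x6, x7 as bits, MSB first):
  row 0 [0000000]: (0 IMPLIES (0 OR 0)) -> 1
  row 1 [0000001]: (0 IMPLIES (0 OR 0)) -> 1
  row 2 [0000010]: (1 IMPLIES (0 OR 0)) -> 0
  row 3 [0000011]: (1 IMPLIES (0 OR 0)) -> 0
  row 4 [0000100]: (0 IMPLIES (0 OR 1)) -> 1
  (every remaining row is evaluated the same way; all 128 results are listed next)
Full result column, 8 rows per line (x1,x2,x3,x4 fixed per line; x5,x6,x7 runs 000..111 left to right):
  rows 0-7 [x1,x2,x3,x4=0000]: 11001111  (ones: 6)
  rows 8-15 [x1,x2,x3,x4=0001]: 11001111  (ones: 6)
  rows 16-23 [x1,x2,x3,x4=0010]: 11001111  (ones: 6)
  rows 24-31 [x1,x2,x3,x4=0011]: 11001111  (ones: 6)
  rows 32-39 [x1,x2,x3,x4=0100]: 11001111  (ones: 6)
  rows 40-47 [x1,x2,x3,x4=0101]: 11001111  (ones: 6)
  rows 48-55 [x1,x2,x3,x4=0110]: 11001111  (ones: 6)
  rows 56-63 [x1,x2,x3,x4=0111]: 11001111  (ones: 6)
  rows 64-71 [x1,x2,x3,x4=1000]: 11111111  (ones: 8)
  rows 72-79 [x1,x2,x3,x4=1001]: 11111111  (ones: 8)
  rows 80-87 [x1,x2,x3,x4=1010]: 11111111  (ones: 8)
  rows 88-95 [x1,x2,x3,x4=1011]: 11111111  (ones: 8)
  rows 96-103 [x1,x2,x3,x4=1100]: 11111111  (ones: 8)
  rows 104-111 [x1,x2,x3,x4=1101]: 11111111  (ones: 8)
  rows 112-119 [x1,x2,x3,x4=1110]: 11111111  (ones: 8)
  rows 120-127 [x1,x2,x3,x4=1111]: 11111111  (ones: 8)
Count of 1-rows = 6+6+6+6+6+6+6+6+8+8+8+8+8+8+8+8 = 112

112


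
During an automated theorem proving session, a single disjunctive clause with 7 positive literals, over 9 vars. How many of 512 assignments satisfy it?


Step 1: Total=2^9=512
Step 2: Unsat when all 7 false: 2^2=4
Step 3: Sat=512-4=508

508


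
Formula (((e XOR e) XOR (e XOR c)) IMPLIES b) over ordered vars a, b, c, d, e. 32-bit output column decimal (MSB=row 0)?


Formula: (((e XOR e) XOR (e XOR c)) IMPLIES b) over a, b, c, d, e (32 rows)
Evaluate each row (bits = a,b,c,d,e, MSB first):
  row 0 [00000]: (((0 XOR 0) XOR (0 XOR 0)) IMPLIES 0) -> 1
  row 1 [00001]: (((1 XOR 1) XOR (1 XOR 0)) IMPLIES 0) -> 0
  row 2 [00010]: (((0 XOR 0) XOR (0 XOR 0)) IMPLIES 0) -> 1
  row 3 [00011]: (((1 XOR 1) XOR (1 XOR 0)) IMPLIES 0) -> 0
  row 4 [00100]: (((0 XOR 0) XOR (0 XOR 1)) IMPLIES 0) -> 0
  row 5 [00101]: (((1 XOR 1) XOR (1 XOR 1)) IMPLIES 0) -> 1
  row 6 [00110]: (((0 XOR 0) XOR (0 XOR 1)) IMPLIES 0) -> 0
  row 7 [00111]: (((1 XOR 1) XOR (1 XOR 1)) IMPLIES 0) -> 1
  row 8 [01000]: (((0 XOR 0) XOR (0 XOR 0)) IMPLIES 1) -> 1
  row 9 [01001]: (((1 XOR 1) XOR (1 XOR 0)) IMPLIES 1) -> 1
  row 10 [01010]: (((0 XOR 0) XOR (0 XOR 0)) IMPLIES 1) -> 1
  row 11 [01011]: (((1 XOR 1) XOR (1 XOR 0)) IMPLIES 1) -> 1
  row 12 [01100]: (((0 XOR 0) XOR (0 XOR 1)) IMPLIES 1) -> 1
  row 13 [01101]: (((1 XOR 1) XOR (1 XOR 1)) IMPLIES 1) -> 1
  row 14 [01110]: (((0 XOR 0) XOR (0 XOR 1)) IMPLIES 1) -> 1
  row 15 [01111]: (((1 XOR 1) XOR (1 XOR 1)) IMPLIES 1) -> 1
  row 16 [10000]: (((0 XOR 0) XOR (0 XOR 0)) IMPLIES 0) -> 1
  row 17 [10001]: (((1 XOR 1) XOR (1 XOR 0)) IMPLIES 0) -> 0
  row 18 [10010]: (((0 XOR 0) XOR (0 XOR 0)) IMPLIES 0) -> 1
  row 19 [10011]: (((1 XOR 1) XOR (1 XOR 0)) IMPLIES 0) -> 0
  row 20 [10100]: (((0 XOR 0) XOR (0 XOR 1)) IMPLIES 0) -> 0
  row 21 [10101]: (((1 XOR 1) XOR (1 XOR 1)) IMPLIES 0) -> 1
  row 22 [10110]: (((0 XOR 0) XOR (0 XOR 1)) IMPLIES 0) -> 0
  row 23 [10111]: (((1 XOR 1) XOR (1 XOR 1)) IMPLIES 0) -> 1
  row 24 [11000]: (((0 XOR 0) XOR (0 XOR 0)) IMPLIES 1) -> 1
  row 25 [11001]: (((1 XOR 1) XOR (1 XOR 0)) IMPLIES 1) -> 1
  row 26 [11010]: (((0 XOR 0) XOR (0 XOR 0)) IMPLIES 1) -> 1
  row 27 [11011]: (((1 XOR 1) XOR (1 XOR 0)) IMPLIES 1) -> 1
  row 28 [11100]: (((0 XOR 0) XOR (0 XOR 1)) IMPLIES 1) -> 1
  row 29 [11101]: (((1 XOR 1) XOR (1 XOR 1)) IMPLIES 1) -> 1
  row 30 [11110]: (((0 XOR 0) XOR (0 XOR 1)) IMPLIES 1) -> 1
  row 31 [11111]: (((1 XOR 1) XOR (1 XOR 1)) IMPLIES 1) -> 1
Full result column, 4 rows per line (a,b,c fixed per line; d,e runs 00..11 left to right):
  rows 0-3 [a,b,c=000]: 1010  = hex A
  rows 4-7 [a,b,c=001]: 0101  = hex 5
  rows 8-11 [a,b,c=010]: 1111  = hex F
  rows 12-15 [a,b,c=011]: 1111  = hex F
  rows 16-19 [a,b,c=100]: 1010  = hex A
  rows 20-23 [a,b,c=101]: 0101  = hex 5
  rows 24-27 [a,b,c=110]: 1111  = hex F
  rows 28-31 [a,b,c=111]: 1111  = hex F
Output column (row 0 .. row 31) = 10100101111111111010010111111111
Output column grouped in 4s = 1010 0101 1111 1111 1010 0101 1111 1111 = 0xA5FFA5FF
Convert to decimal digit by digit (value = value*16 + digit):
  A -> 10
  10*16 + 5 = 165
  165*16 + 15 (F) = 2655
  2655*16 + 15 (F) = 42495
  42495*16 + 10 (A) = 679930
  679930*16 + 5 = 10878885
  10878885*16 + 15 (F) = 174062175
  174062175*16 + 15 (F) = 2784994815
Decimal = 2784994815

2784994815


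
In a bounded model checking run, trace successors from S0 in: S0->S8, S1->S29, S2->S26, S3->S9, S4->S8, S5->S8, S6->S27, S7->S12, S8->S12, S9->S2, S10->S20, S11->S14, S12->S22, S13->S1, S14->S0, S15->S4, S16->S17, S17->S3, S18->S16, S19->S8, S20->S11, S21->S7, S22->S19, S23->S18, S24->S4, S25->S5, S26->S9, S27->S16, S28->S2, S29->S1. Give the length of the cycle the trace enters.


Trace from S0 until a state repeats:
  S0 -> S8 -> S12 -> S22 -> S19 -> S8
S8 first seen at step 1, revisited at step 5.
Cycle length = 5 - 1 = 4

4


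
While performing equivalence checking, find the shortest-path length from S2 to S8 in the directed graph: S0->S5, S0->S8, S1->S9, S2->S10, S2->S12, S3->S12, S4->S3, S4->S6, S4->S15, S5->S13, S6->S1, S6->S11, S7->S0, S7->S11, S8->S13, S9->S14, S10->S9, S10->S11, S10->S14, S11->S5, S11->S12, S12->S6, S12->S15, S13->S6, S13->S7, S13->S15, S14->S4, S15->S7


BFS layer-by-layer from S2:
  dist 0: {S2}
  dist 1: {S10, S12}
  dist 2: {S6, S9, S11, S14, S15}
  dist 3: {S1, S4, S5, S7}
  dist 4: {S0, S3, S13}
  dist 5: {S8}
  -> S8 reached at distance 5
Shortest path length = 5

5


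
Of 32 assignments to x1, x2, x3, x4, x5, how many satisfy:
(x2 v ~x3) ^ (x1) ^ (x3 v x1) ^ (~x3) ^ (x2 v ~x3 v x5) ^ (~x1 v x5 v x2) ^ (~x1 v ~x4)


CNF with 7 clauses over 5 vars (32 assignments).
An assignment satisfies CNF iff every clause has >=1 true literal.
Check each row (bits = x1,x2,x3,x4,x5; clause T/F shown):
  row 0 [00000]: clauses=TFFTTTT -> 0
  row 1 [00001]: clauses=TFFTTTT -> 0
  row 2 [00010]: clauses=TFFTTTT -> 0
  row 3 [00011]: clauses=TFFTTTT -> 0
  row 4 [00100]: clauses=FFTFFTT -> 0
  row 5 [00101]: clauses=FFTFTTT -> 0
  row 6 [00110]: clauses=FFTFFTT -> 0
  row 7 [00111]: clauses=FFTFTTT -> 0
  row 8 [01000]: clauses=TFFTTTT -> 0
  row 9 [01001]: clauses=TFFTTTT -> 0
  row 10 [01010]: clauses=TFFTTTT -> 0
  row 11 [01011]: clauses=TFFTTTT -> 0
  row 12 [01100]: clauses=TFTFTTT -> 0
  row 13 [01101]: clauses=TFTFTTT -> 0
  row 14 [01110]: clauses=TFTFTTT -> 0
  row 15 [01111]: clauses=TFTFTTT -> 0
  row 16 [10000]: clauses=TTTTTFT -> 0
  row 17 [10001]: clauses=TTTTTTT -> 1
  row 18 [10010]: clauses=TTTTTFF -> 0
  row 19 [10011]: clauses=TTTTTTF -> 0
  row 20 [10100]: clauses=FTTFFFT -> 0
  row 21 [10101]: clauses=FTTFTTT -> 0
  row 22 [10110]: clauses=FTTFFFF -> 0
  row 23 [10111]: clauses=FTTFTTF -> 0
  row 24 [11000]: clauses=TTTTTTT -> 1
  row 25 [11001]: clauses=TTTTTTT -> 1
  row 26 [11010]: clauses=TTTTTTF -> 0
  row 27 [11011]: clauses=TTTTTTF -> 0
  row 28 [11100]: clauses=TTTFTTT -> 0
  row 29 [11101]: clauses=TTTFTTT -> 0
  row 30 [11110]: clauses=TTTFTTF -> 0
  row 31 [11111]: clauses=TTTFTTF -> 0
Full result column, 8 rows per line (x1,x2 fixed per line; x3,x4,x5 runs 000..111 left to right):
  rows 0-7 [x1,x2=00]: 00000000  (ones: 0)
  rows 8-15 [x1,x2=01]: 00000000  (ones: 0)
  rows 16-23 [x1,x2=10]: 01000000  (ones: 1)
  rows 24-31 [x1,x2=11]: 11000000  (ones: 2)
Satisfying assignments = 0+0+1+2 = 3

3


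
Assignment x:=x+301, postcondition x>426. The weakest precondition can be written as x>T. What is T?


Formula: wp(x:=E, P) = P[E/x] (substitute E for x in postcondition)
Step 1: Postcondition: x>426
Step 2: Substitute x+301 for x: x+301>426
Step 3: Solve for x: x > 426-301 = 125

125


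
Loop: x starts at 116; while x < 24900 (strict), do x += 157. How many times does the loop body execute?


Step 1: x goes from 116 toward 24900 by 157; the body runs while x<24900, so iterations = ceil((bound-start)/step)
Step 2: Distance=24784
Step 3: ceil(24784/157)=158

158


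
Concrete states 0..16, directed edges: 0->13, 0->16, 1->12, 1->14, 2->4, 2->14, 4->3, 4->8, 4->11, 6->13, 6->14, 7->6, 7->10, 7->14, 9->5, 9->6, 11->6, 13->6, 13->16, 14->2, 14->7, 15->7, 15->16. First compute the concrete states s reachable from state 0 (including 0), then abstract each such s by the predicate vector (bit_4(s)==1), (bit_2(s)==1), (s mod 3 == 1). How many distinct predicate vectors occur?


BFS from 0:
Concrete reachable: {0, 2, 3, 4, 6, 7, 8, 10, 11, 13, 14, 16}
Abstract via predicates (bit_4(s)==1), (bit_2(s)==1), (s mod 3 == 1):
  (0,0,0) <- {0, 2, 3, 8, 11}
  (0,0,1) <- {10}
  (0,1,0) <- {6, 14}
  (0,1,1) <- {4, 7, 13}
  (1,0,1) <- {16}
Distinct abstract states = 5

5


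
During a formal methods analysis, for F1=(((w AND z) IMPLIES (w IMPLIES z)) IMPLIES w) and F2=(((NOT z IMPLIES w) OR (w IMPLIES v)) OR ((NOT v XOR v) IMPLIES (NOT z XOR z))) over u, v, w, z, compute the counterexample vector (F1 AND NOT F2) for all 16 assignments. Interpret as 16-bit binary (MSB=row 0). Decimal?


F1 = (((w AND z) IMPLIES (w IMPLIES z)) IMPLIES w)
F2 = (((NOT z IMPLIES w) OR (w IMPLIES v)) OR ((NOT v XOR v) IMPLIES (NOT z XOR z)))
Counterexample to F1=>F2 is where F1=1 and F2=0.
Evaluate each row (bits = u,v,w,z, MSB first):
  row 0 [0000]: F1=0 F2=1 -> F1&~F2 -> 0
  row 1 [0001]: F1=0 F2=1 -> F1&~F2 -> 0
  row 2 [0010]: F1=1 F2=1 -> F1&~F2 -> 0
  row 3 [0011]: F1=1 F2=1 -> F1&~F2 -> 0
  row 4 [0100]: F1=0 F2=1 -> F1&~F2 -> 0
  row 5 [0101]: F1=0 F2=1 -> F1&~F2 -> 0
  row 6 [0110]: F1=1 F2=1 -> F1&~F2 -> 0
  row 7 [0111]: F1=1 F2=1 -> F1&~F2 -> 0
  row 8 [1000]: F1=0 F2=1 -> F1&~F2 -> 0
  row 9 [1001]: F1=0 F2=1 -> F1&~F2 -> 0
  row 10 [1010]: F1=1 F2=1 -> F1&~F2 -> 0
  row 11 [1011]: F1=1 F2=1 -> F1&~F2 -> 0
  row 12 [1100]: F1=0 F2=1 -> F1&~F2 -> 0
  row 13 [1101]: F1=0 F2=1 -> F1&~F2 -> 0
  row 14 [1110]: F1=1 F2=1 -> F1&~F2 -> 0
  row 15 [1111]: F1=1 F2=1 -> F1&~F2 -> 0
Full result column, 4 rows per line (u,v fixed per line; w,z runs 00..11 left to right):
  rows 0-3 [u,v=00]: 0000  = hex 0
  rows 4-7 [u,v=01]: 0000  = hex 0
  rows 8-11 [u,v=10]: 0000  = hex 0
  rows 12-15 [u,v=11]: 0000  = hex 0
Counterexample vector (row 0 .. row 15) = 0000000000000000
Output column grouped in 4s = 0000 0000 0000 0000 = 0x0000
Convert to decimal digit by digit (value = value*16 + digit):
  0 -> 0
  0*16 + 0 = 0
  0*16 + 0 = 0
  0*16 + 0 = 0
Decimal = 0

0


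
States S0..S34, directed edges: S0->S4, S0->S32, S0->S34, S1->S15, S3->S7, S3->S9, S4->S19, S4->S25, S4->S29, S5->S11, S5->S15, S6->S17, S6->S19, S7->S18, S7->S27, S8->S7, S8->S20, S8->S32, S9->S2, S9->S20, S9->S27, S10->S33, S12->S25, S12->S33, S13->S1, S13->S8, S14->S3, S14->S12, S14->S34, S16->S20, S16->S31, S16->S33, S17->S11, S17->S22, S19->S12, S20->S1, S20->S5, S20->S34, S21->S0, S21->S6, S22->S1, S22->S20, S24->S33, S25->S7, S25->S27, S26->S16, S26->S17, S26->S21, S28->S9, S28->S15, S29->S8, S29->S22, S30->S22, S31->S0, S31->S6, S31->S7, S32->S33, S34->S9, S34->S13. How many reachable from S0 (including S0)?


BFS from S0:
  layer 0: {S0}
  layer 1: {S4, S32, S34}
  layer 2: {S9, S13, S19, S25, S29, S33}
  layer 3: {S1, S2, S7, S8, S12, S20, S22, S27}
  layer 4: {S5, S15, S18}
  layer 5: {S11}
Reachable set: {S0, S1, S2, S4, S5, S7, S8, S9, S11, S12, S13, S15, S18, S19, S20, S22, S25, S27, S29, S32, S33, S34}
Count = 22

22


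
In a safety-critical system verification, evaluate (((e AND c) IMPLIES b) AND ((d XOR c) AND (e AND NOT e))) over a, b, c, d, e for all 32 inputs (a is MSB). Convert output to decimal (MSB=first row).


Formula: (((e AND c) IMPLIES b) AND ((d XOR c) AND (e AND NOT e))) over a, b, c, d, e (32 rows)
Evaluate each row (bits = a,b,c,d,e, MSB first):
  row 0 [00000]: (((0 AND 0) IMPLIES 0) AND ((0 XOR 0) AND (0 AND NOT 0))) -> 0
  row 1 [00001]: (((1 AND 0) IMPLIES 0) AND ((0 XOR 0) AND (1 AND NOT 1))) -> 0
  row 2 [00010]: (((0 AND 0) IMPLIES 0) AND ((1 XOR 0) AND (0 AND NOT 0))) -> 0
  row 3 [00011]: (((1 AND 0) IMPLIES 0) AND ((1 XOR 0) AND (1 AND NOT 1))) -> 0
  row 4 [00100]: (((0 AND 1) IMPLIES 0) AND ((0 XOR 1) AND (0 AND NOT 0))) -> 0
  row 5 [00101]: (((1 AND 1) IMPLIES 0) AND ((0 XOR 1) AND (1 AND NOT 1))) -> 0
  row 6 [00110]: (((0 AND 1) IMPLIES 0) AND ((1 XOR 1) AND (0 AND NOT 0))) -> 0
  row 7 [00111]: (((1 AND 1) IMPLIES 0) AND ((1 XOR 1) AND (1 AND NOT 1))) -> 0
  row 8 [01000]: (((0 AND 0) IMPLIES 1) AND ((0 XOR 0) AND (0 AND NOT 0))) -> 0
  row 9 [01001]: (((1 AND 0) IMPLIES 1) AND ((0 XOR 0) AND (1 AND NOT 1))) -> 0
  row 10 [01010]: (((0 AND 0) IMPLIES 1) AND ((1 XOR 0) AND (0 AND NOT 0))) -> 0
  row 11 [01011]: (((1 AND 0) IMPLIES 1) AND ((1 XOR 0) AND (1 AND NOT 1))) -> 0
  row 12 [01100]: (((0 AND 1) IMPLIES 1) AND ((0 XOR 1) AND (0 AND NOT 0))) -> 0
  row 13 [01101]: (((1 AND 1) IMPLIES 1) AND ((0 XOR 1) AND (1 AND NOT 1))) -> 0
  row 14 [01110]: (((0 AND 1) IMPLIES 1) AND ((1 XOR 1) AND (0 AND NOT 0))) -> 0
  row 15 [01111]: (((1 AND 1) IMPLIES 1) AND ((1 XOR 1) AND (1 AND NOT 1))) -> 0
  row 16 [10000]: (((0 AND 0) IMPLIES 0) AND ((0 XOR 0) AND (0 AND NOT 0))) -> 0
  row 17 [10001]: (((1 AND 0) IMPLIES 0) AND ((0 XOR 0) AND (1 AND NOT 1))) -> 0
  row 18 [10010]: (((0 AND 0) IMPLIES 0) AND ((1 XOR 0) AND (0 AND NOT 0))) -> 0
  row 19 [10011]: (((1 AND 0) IMPLIES 0) AND ((1 XOR 0) AND (1 AND NOT 1))) -> 0
  row 20 [10100]: (((0 AND 1) IMPLIES 0) AND ((0 XOR 1) AND (0 AND NOT 0))) -> 0
  row 21 [10101]: (((1 AND 1) IMPLIES 0) AND ((0 XOR 1) AND (1 AND NOT 1))) -> 0
  row 22 [10110]: (((0 AND 1) IMPLIES 0) AND ((1 XOR 1) AND (0 AND NOT 0))) -> 0
  row 23 [10111]: (((1 AND 1) IMPLIES 0) AND ((1 XOR 1) AND (1 AND NOT 1))) -> 0
  row 24 [11000]: (((0 AND 0) IMPLIES 1) AND ((0 XOR 0) AND (0 AND NOT 0))) -> 0
  row 25 [11001]: (((1 AND 0) IMPLIES 1) AND ((0 XOR 0) AND (1 AND NOT 1))) -> 0
  row 26 [11010]: (((0 AND 0) IMPLIES 1) AND ((1 XOR 0) AND (0 AND NOT 0))) -> 0
  row 27 [11011]: (((1 AND 0) IMPLIES 1) AND ((1 XOR 0) AND (1 AND NOT 1))) -> 0
  row 28 [11100]: (((0 AND 1) IMPLIES 1) AND ((0 XOR 1) AND (0 AND NOT 0))) -> 0
  row 29 [11101]: (((1 AND 1) IMPLIES 1) AND ((0 XOR 1) AND (1 AND NOT 1))) -> 0
  row 30 [11110]: (((0 AND 1) IMPLIES 1) AND ((1 XOR 1) AND (0 AND NOT 0))) -> 0
  row 31 [11111]: (((1 AND 1) IMPLIES 1) AND ((1 XOR 1) AND (1 AND NOT 1))) -> 0
Full result column, 4 rows per line (a,b,c fixed per line; d,e runs 00..11 left to right):
  rows 0-3 [a,b,c=000]: 0000  = hex 0
  rows 4-7 [a,b,c=001]: 0000  = hex 0
  rows 8-11 [a,b,c=010]: 0000  = hex 0
  rows 12-15 [a,b,c=011]: 0000  = hex 0
  rows 16-19 [a,b,c=100]: 0000  = hex 0
  rows 20-23 [a,b,c=101]: 0000  = hex 0
  rows 24-27 [a,b,c=110]: 0000  = hex 0
  rows 28-31 [a,b,c=111]: 0000  = hex 0
Output column (row 0 .. row 31) = 00000000000000000000000000000000
Output column grouped in 4s = 0000 0000 0000 0000 0000 0000 0000 0000 = 0x00000000
Convert to decimal digit by digit (value = value*16 + digit):
  0 -> 0
  0*16 + 0 = 0
  0*16 + 0 = 0
  0*16 + 0 = 0
  0*16 + 0 = 0
  0*16 + 0 = 0
  0*16 + 0 = 0
  0*16 + 0 = 0
Decimal = 0

0


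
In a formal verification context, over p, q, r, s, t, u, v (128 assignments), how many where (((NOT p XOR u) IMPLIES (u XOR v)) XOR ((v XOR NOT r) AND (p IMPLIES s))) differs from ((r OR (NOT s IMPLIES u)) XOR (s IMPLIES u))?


F1 = (((NOT p XOR u) IMPLIES (u XOR v)) XOR ((v XOR NOT r) AND (p IMPLIES s)))
F2 = ((r OR (NOT s IMPLIES u)) XOR (s IMPLIES u))
Evaluate both on each of 128 rows (bits = p,q,r,s,t,u,v):
  row 0 [0000000]: F1=1 F2=1 -> 0
  row 1 [0000001]: F1=1 F2=1 -> 0
  row 2 [0000010]: F1=0 F2=0 -> 0
  row 3 [0000011]: F1=1 F2=0 (differ) -> 1
  row 4 [0000100]: F1=1 F2=1 -> 0
  (every remaining row is evaluated the same way; all 128 results are listed next)
Full result column, 8 rows per line (p,q,r,s fixed per line; t,u,v runs 000..111 left to right):
  rows 0-7 [p,q,r,s=0000]: 00010001  (ones: 2)
  rows 8-15 [p,q,r,s=0001]: 00010001  (ones: 2)
  rows 16-23 [p,q,r,s=0010]: 00100010  (ones: 2)
  rows 24-31 [p,q,r,s=0011]: 11101110  (ones: 6)
  rows 32-39 [p,q,r,s=0100]: 00010001  (ones: 2)
  rows 40-47 [p,q,r,s=0101]: 00010001  (ones: 2)
  rows 48-55 [p,q,r,s=0110]: 00100010  (ones: 2)
  rows 56-63 [p,q,r,s=0111]: 11101110  (ones: 6)
  rows 64-71 [p,q,r,s=1000]: 00100010  (ones: 2)
  rows 72-79 [p,q,r,s=1001]: 10001000  (ones: 2)
  rows 80-87 [p,q,r,s=1010]: 11101110  (ones: 6)
  rows 88-95 [p,q,r,s=1011]: 01110111  (ones: 6)
  rows 96-103 [p,q,r,s=1100]: 00100010  (ones: 2)
  rows 104-111 [p,q,r,s=1101]: 10001000  (ones: 2)
  rows 112-119 [p,q,r,s=1110]: 11101110  (ones: 6)
  rows 120-127 [p,q,r,s=1111]: 01110111  (ones: 6)
Disagreements = 2+2+2+6+2+2+2+6+2+2+6+6+2+2+6+6 = 56

56


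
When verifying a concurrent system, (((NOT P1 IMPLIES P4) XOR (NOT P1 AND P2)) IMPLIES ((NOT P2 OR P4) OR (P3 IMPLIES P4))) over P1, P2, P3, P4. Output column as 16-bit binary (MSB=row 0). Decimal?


Formula: (((NOT P1 IMPLIES P4) XOR (NOT P1 AND P2)) IMPLIES ((NOT P2 OR P4) OR (P3 IMPLIES P4))) over P1, P2, P3, P4 (16 rows)
Evaluate each row (bits = P1,P2,P3,P4, MSB first):
  row 0 [0000]: (((NOT 0 IMPLIES 0) XOR (NOT 0 AND 0)) IMPLIES ((NOT 0 OR 0) OR (0 IMPLIES 0))) -> 1
  row 1 [0001]: (((NOT 0 IMPLIES 1) XOR (NOT 0 AND 0)) IMPLIES ((NOT 0 OR 1) OR (0 IMPLIES 1))) -> 1
  row 2 [0010]: (((NOT 0 IMPLIES 0) XOR (NOT 0 AND 0)) IMPLIES ((NOT 0 OR 0) OR (1 IMPLIES 0))) -> 1
  row 3 [0011]: (((NOT 0 IMPLIES 1) XOR (NOT 0 AND 0)) IMPLIES ((NOT 0 OR 1) OR (1 IMPLIES 1))) -> 1
  row 4 [0100]: (((NOT 0 IMPLIES 0) XOR (NOT 0 AND 1)) IMPLIES ((NOT 1 OR 0) OR (0 IMPLIES 0))) -> 1
  row 5 [0101]: (((NOT 0 IMPLIES 1) XOR (NOT 0 AND 1)) IMPLIES ((NOT 1 OR 1) OR (0 IMPLIES 1))) -> 1
  row 6 [0110]: (((NOT 0 IMPLIES 0) XOR (NOT 0 AND 1)) IMPLIES ((NOT 1 OR 0) OR (1 IMPLIES 0))) -> 0
  row 7 [0111]: (((NOT 0 IMPLIES 1) XOR (NOT 0 AND 1)) IMPLIES ((NOT 1 OR 1) OR (1 IMPLIES 1))) -> 1
  row 8 [1000]: (((NOT 1 IMPLIES 0) XOR (NOT 1 AND 0)) IMPLIES ((NOT 0 OR 0) OR (0 IMPLIES 0))) -> 1
  row 9 [1001]: (((NOT 1 IMPLIES 1) XOR (NOT 1 AND 0)) IMPLIES ((NOT 0 OR 1) OR (0 IMPLIES 1))) -> 1
  row 10 [1010]: (((NOT 1 IMPLIES 0) XOR (NOT 1 AND 0)) IMPLIES ((NOT 0 OR 0) OR (1 IMPLIES 0))) -> 1
  row 11 [1011]: (((NOT 1 IMPLIES 1) XOR (NOT 1 AND 0)) IMPLIES ((NOT 0 OR 1) OR (1 IMPLIES 1))) -> 1
  row 12 [1100]: (((NOT 1 IMPLIES 0) XOR (NOT 1 AND 1)) IMPLIES ((NOT 1 OR 0) OR (0 IMPLIES 0))) -> 1
  row 13 [1101]: (((NOT 1 IMPLIES 1) XOR (NOT 1 AND 1)) IMPLIES ((NOT 1 OR 1) OR (0 IMPLIES 1))) -> 1
  row 14 [1110]: (((NOT 1 IMPLIES 0) XOR (NOT 1 AND 1)) IMPLIES ((NOT 1 OR 0) OR (1 IMPLIES 0))) -> 0
  row 15 [1111]: (((NOT 1 IMPLIES 1) XOR (NOT 1 AND 1)) IMPLIES ((NOT 1 OR 1) OR (1 IMPLIES 1))) -> 1
Full result column, 4 rows per line (P1,P2 fixed per line; P3,P4 runs 00..11 left to right):
  rows 0-3 [P1,P2=00]: 1111  = hex F
  rows 4-7 [P1,P2=01]: 1101  = hex D
  rows 8-11 [P1,P2=10]: 1111  = hex F
  rows 12-15 [P1,P2=11]: 1101  = hex D
Output column (row 0 .. row 15) = 1111110111111101
Output column grouped in 4s = 1111 1101 1111 1101 = 0xFDFD
Convert to decimal digit by digit (value = value*16 + digit):
  F -> 15
  15*16 + 13 (D) = 253
  253*16 + 15 (F) = 4063
  4063*16 + 13 (D) = 65021
Decimal = 65021

65021


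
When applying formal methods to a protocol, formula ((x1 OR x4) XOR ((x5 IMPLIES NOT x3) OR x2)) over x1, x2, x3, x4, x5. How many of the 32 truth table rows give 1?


Formula: ((x1 OR x4) XOR ((x5 IMPLIES NOT x3) OR x2)) over 5 vars (32 rows)
Evaluate each row (x1, x2, x3, x4, x5 as bits, MSB first):
  row 0 [00000]: ((0 OR 0) XOR ((0 IMPLIES NOT 0) OR 0)) -> 1
  row 1 [00001]: ((0 OR 0) XOR ((1 IMPLIES NOT 0) OR 0)) -> 1
  row 2 [00010]: ((0 OR 1) XOR ((0 IMPLIES NOT 0) OR 0)) -> 0
  row 3 [00011]: ((0 OR 1) XOR ((1 IMPLIES NOT 0) OR 0)) -> 0
  row 4 [00100]: ((0 OR 0) XOR ((0 IMPLIES NOT 1) OR 0)) -> 1
  row 5 [00101]: ((0 OR 0) XOR ((1 IMPLIES NOT 1) OR 0)) -> 0
  row 6 [00110]: ((0 OR 1) XOR ((0 IMPLIES NOT 1) OR 0)) -> 0
  row 7 [00111]: ((0 OR 1) XOR ((1 IMPLIES NOT 1) OR 0)) -> 1
  row 8 [01000]: ((0 OR 0) XOR ((0 IMPLIES NOT 0) OR 1)) -> 1
  row 9 [01001]: ((0 OR 0) XOR ((1 IMPLIES NOT 0) OR 1)) -> 1
  row 10 [01010]: ((0 OR 1) XOR ((0 IMPLIES NOT 0) OR 1)) -> 0
  row 11 [01011]: ((0 OR 1) XOR ((1 IMPLIES NOT 0) OR 1)) -> 0
  row 12 [01100]: ((0 OR 0) XOR ((0 IMPLIES NOT 1) OR 1)) -> 1
  row 13 [01101]: ((0 OR 0) XOR ((1 IMPLIES NOT 1) OR 1)) -> 1
  row 14 [01110]: ((0 OR 1) XOR ((0 IMPLIES NOT 1) OR 1)) -> 0
  row 15 [01111]: ((0 OR 1) XOR ((1 IMPLIES NOT 1) OR 1)) -> 0
  row 16 [10000]: ((1 OR 0) XOR ((0 IMPLIES NOT 0) OR 0)) -> 0
  row 17 [10001]: ((1 OR 0) XOR ((1 IMPLIES NOT 0) OR 0)) -> 0
  row 18 [10010]: ((1 OR 1) XOR ((0 IMPLIES NOT 0) OR 0)) -> 0
  row 19 [10011]: ((1 OR 1) XOR ((1 IMPLIES NOT 0) OR 0)) -> 0
  row 20 [10100]: ((1 OR 0) XOR ((0 IMPLIES NOT 1) OR 0)) -> 0
  row 21 [10101]: ((1 OR 0) XOR ((1 IMPLIES NOT 1) OR 0)) -> 1
  row 22 [10110]: ((1 OR 1) XOR ((0 IMPLIES NOT 1) OR 0)) -> 0
  row 23 [10111]: ((1 OR 1) XOR ((1 IMPLIES NOT 1) OR 0)) -> 1
  row 24 [11000]: ((1 OR 0) XOR ((0 IMPLIES NOT 0) OR 1)) -> 0
  row 25 [11001]: ((1 OR 0) XOR ((1 IMPLIES NOT 0) OR 1)) -> 0
  row 26 [11010]: ((1 OR 1) XOR ((0 IMPLIES NOT 0) OR 1)) -> 0
  row 27 [11011]: ((1 OR 1) XOR ((1 IMPLIES NOT 0) OR 1)) -> 0
  row 28 [11100]: ((1 OR 0) XOR ((0 IMPLIES NOT 1) OR 1)) -> 0
  row 29 [11101]: ((1 OR 0) XOR ((1 IMPLIES NOT 1) OR 1)) -> 0
  row 30 [11110]: ((1 OR 1) XOR ((0 IMPLIES NOT 1) OR 1)) -> 0
  row 31 [11111]: ((1 OR 1) XOR ((1 IMPLIES NOT 1) OR 1)) -> 0
Full result column, 8 rows per line (x1,x2 fixed per line; x3,x4,x5 runs 000..111 left to right):
  rows 0-7 [x1,x2=00]: 11001001  (ones: 4)
  rows 8-15 [x1,x2=01]: 11001100  (ones: 4)
  rows 16-23 [x1,x2=10]: 00000101  (ones: 2)
  rows 24-31 [x1,x2=11]: 00000000  (ones: 0)
Count of 1-rows = 4+4+2+0 = 10

10


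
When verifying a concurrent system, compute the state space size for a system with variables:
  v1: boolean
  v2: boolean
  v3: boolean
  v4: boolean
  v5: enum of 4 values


State space = product of domain sizes of all variables.
Domain sizes:
  v1 (boolean): 2
  v2 (boolean): 2
  v3 (boolean): 2
  v4 (boolean): 2
  v5 (enum of 4 values): 4
Product = 2 * 2 * 2 * 2 * 4 = 64

64


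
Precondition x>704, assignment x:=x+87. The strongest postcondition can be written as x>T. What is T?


Formula: sp(P, x:=E) = exists old_x. (x = E[old_x/x]) AND P[old_x/x] (old_x is the value of x before the assignment; eliminate old_x by solving x = E[old_x/x] for old_x)
Step 1: Precondition P: x>704, i.e. old_x > 704
Step 2: Assignment gives x = old_x + 87, so old_x = x - 87
Step 3: Substitute into P: x - 87 > 704
Step 4: Simplify: x > 704+87 = 791

791


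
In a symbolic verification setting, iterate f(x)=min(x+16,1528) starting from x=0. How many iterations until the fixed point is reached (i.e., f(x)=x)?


Step 1: x=0, cap=1528, increment=16
Step 2: x grows by 16 each step until capped at 1528; fixed point is x=1528
Step 3: iterations = ceil(1528/16) = 96

96


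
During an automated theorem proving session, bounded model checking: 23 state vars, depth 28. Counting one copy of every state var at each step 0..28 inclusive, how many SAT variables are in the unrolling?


BMC unrolls to depth k, creating one copy of each state var for steps 0..k.
Step count = 28 + 1 = 29 (steps 0 through 28)
Vars per step = 23
Total = 23 * 29 = 667

667


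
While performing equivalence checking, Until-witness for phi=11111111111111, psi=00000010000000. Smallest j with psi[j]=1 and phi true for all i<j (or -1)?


(phi U psi) at 0: need smallest j with psi[j]=1 and phi[i]=1 for all i in [0,j).
Scan from step 0:
  step 0: phi=1, psi=0 -> continue
  step 1: phi=1, psi=0 -> continue
  step 2: phi=1, psi=0 -> continue
  step 3: phi=1, psi=0 -> continue
  step 6: psi=1 and phi held for [0,6) -> witness found
Witness step = 6

6


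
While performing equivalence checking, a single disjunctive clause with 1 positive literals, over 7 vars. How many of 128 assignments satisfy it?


Step 1: Total=2^7=128
Step 2: Unsat when all 1 false: 2^6=64
Step 3: Sat=128-64=64

64


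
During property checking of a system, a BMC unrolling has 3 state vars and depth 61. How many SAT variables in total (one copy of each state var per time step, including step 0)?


BMC unrolls to depth k, creating one copy of each state var for steps 0..k.
Step count = 61 + 1 = 62 (steps 0 through 61)
Vars per step = 3
Total = 3 * 62 = 186

186


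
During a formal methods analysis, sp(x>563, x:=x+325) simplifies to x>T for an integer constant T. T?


Formula: sp(P, x:=E) = exists old_x. (x = E[old_x/x]) AND P[old_x/x] (old_x is the value of x before the assignment; eliminate old_x by solving x = E[old_x/x] for old_x)
Step 1: Precondition P: x>563, i.e. old_x > 563
Step 2: Assignment gives x = old_x + 325, so old_x = x - 325
Step 3: Substitute into P: x - 325 > 563
Step 4: Simplify: x > 563+325 = 888

888


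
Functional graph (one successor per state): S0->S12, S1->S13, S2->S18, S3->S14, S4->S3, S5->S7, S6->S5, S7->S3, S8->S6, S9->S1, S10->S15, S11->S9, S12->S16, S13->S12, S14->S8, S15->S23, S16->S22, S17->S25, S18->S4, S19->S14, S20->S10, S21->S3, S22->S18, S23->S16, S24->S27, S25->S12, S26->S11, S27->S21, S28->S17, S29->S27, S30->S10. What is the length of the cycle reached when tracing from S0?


Trace from S0 until a state repeats:
  S0 -> S12 -> S16 -> S22 -> S18 -> S4 -> S3 -> S14 -> S8 -> S6 -> S5 -> S7 -> S3
S3 first seen at step 6, revisited at step 12.
Cycle length = 12 - 6 = 6

6


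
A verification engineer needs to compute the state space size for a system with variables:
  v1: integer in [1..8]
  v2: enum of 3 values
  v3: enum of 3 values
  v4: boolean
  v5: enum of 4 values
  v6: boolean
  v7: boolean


State space = product of domain sizes of all variables.
Domain sizes:
  v1 (integer in [1..8]): 8
  v2 (enum of 3 values): 3
  v3 (enum of 3 values): 3
  v4 (boolean): 2
  v5 (enum of 4 values): 4
  v6 (boolean): 2
  v7 (boolean): 2
Product = 8 * 3 * 3 * 2 * 4 * 2 * 2 = 2304

2304


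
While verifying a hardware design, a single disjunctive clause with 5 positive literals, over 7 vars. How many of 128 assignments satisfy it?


Step 1: Total=2^7=128
Step 2: Unsat when all 5 false: 2^2=4
Step 3: Sat=128-4=124

124


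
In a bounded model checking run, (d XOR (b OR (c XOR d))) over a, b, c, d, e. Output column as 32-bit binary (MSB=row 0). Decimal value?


Formula: (d XOR (b OR (c XOR d))) over a, b, c, d, e (32 rows)
Evaluate each row (bits = a,b,c,d,e, MSB first):
  row 0 [00000]: (0 XOR (0 OR (0 XOR 0))) -> 0
  row 1 [00001]: (0 XOR (0 OR (0 XOR 0))) -> 0
  row 2 [00010]: (1 XOR (0 OR (0 XOR 1))) -> 0
  row 3 [00011]: (1 XOR (0 OR (0 XOR 1))) -> 0
  row 4 [00100]: (0 XOR (0 OR (1 XOR 0))) -> 1
  row 5 [00101]: (0 XOR (0 OR (1 XOR 0))) -> 1
  row 6 [00110]: (1 XOR (0 OR (1 XOR 1))) -> 1
  row 7 [00111]: (1 XOR (0 OR (1 XOR 1))) -> 1
  row 8 [01000]: (0 XOR (1 OR (0 XOR 0))) -> 1
  row 9 [01001]: (0 XOR (1 OR (0 XOR 0))) -> 1
  row 10 [01010]: (1 XOR (1 OR (0 XOR 1))) -> 0
  row 11 [01011]: (1 XOR (1 OR (0 XOR 1))) -> 0
  row 12 [01100]: (0 XOR (1 OR (1 XOR 0))) -> 1
  row 13 [01101]: (0 XOR (1 OR (1 XOR 0))) -> 1
  row 14 [01110]: (1 XOR (1 OR (1 XOR 1))) -> 0
  row 15 [01111]: (1 XOR (1 OR (1 XOR 1))) -> 0
  row 16 [10000]: (0 XOR (0 OR (0 XOR 0))) -> 0
  row 17 [10001]: (0 XOR (0 OR (0 XOR 0))) -> 0
  row 18 [10010]: (1 XOR (0 OR (0 XOR 1))) -> 0
  row 19 [10011]: (1 XOR (0 OR (0 XOR 1))) -> 0
  row 20 [10100]: (0 XOR (0 OR (1 XOR 0))) -> 1
  row 21 [10101]: (0 XOR (0 OR (1 XOR 0))) -> 1
  row 22 [10110]: (1 XOR (0 OR (1 XOR 1))) -> 1
  row 23 [10111]: (1 XOR (0 OR (1 XOR 1))) -> 1
  row 24 [11000]: (0 XOR (1 OR (0 XOR 0))) -> 1
  row 25 [11001]: (0 XOR (1 OR (0 XOR 0))) -> 1
  row 26 [11010]: (1 XOR (1 OR (0 XOR 1))) -> 0
  row 27 [11011]: (1 XOR (1 OR (0 XOR 1))) -> 0
  row 28 [11100]: (0 XOR (1 OR (1 XOR 0))) -> 1
  row 29 [11101]: (0 XOR (1 OR (1 XOR 0))) -> 1
  row 30 [11110]: (1 XOR (1 OR (1 XOR 1))) -> 0
  row 31 [11111]: (1 XOR (1 OR (1 XOR 1))) -> 0
Full result column, 4 rows per line (a,b,c fixed per line; d,e runs 00..11 left to right):
  rows 0-3 [a,b,c=000]: 0000  = hex 0
  rows 4-7 [a,b,c=001]: 1111  = hex F
  rows 8-11 [a,b,c=010]: 1100  = hex C
  rows 12-15 [a,b,c=011]: 1100  = hex C
  rows 16-19 [a,b,c=100]: 0000  = hex 0
  rows 20-23 [a,b,c=101]: 1111  = hex F
  rows 24-27 [a,b,c=110]: 1100  = hex C
  rows 28-31 [a,b,c=111]: 1100  = hex C
Output column (row 0 .. row 31) = 00001111110011000000111111001100
Output column grouped in 4s = 0000 1111 1100 1100 0000 1111 1100 1100 = 0x0FCC0FCC
Convert to decimal digit by digit (value = value*16 + digit):
  0 -> 0
  0*16 + 15 (F) = 15
  15*16 + 12 (C) = 252
  252*16 + 12 (C) = 4044
  4044*16 + 0 = 64704
  64704*16 + 15 (F) = 1035279
  1035279*16 + 12 (C) = 16564476
  16564476*16 + 12 (C) = 265031628
Decimal = 265031628

265031628


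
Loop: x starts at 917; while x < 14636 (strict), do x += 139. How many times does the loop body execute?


Step 1: x goes from 917 toward 14636 by 139; the body runs while x<14636, so iterations = ceil((bound-start)/step)
Step 2: Distance=13719
Step 3: ceil(13719/139)=99

99


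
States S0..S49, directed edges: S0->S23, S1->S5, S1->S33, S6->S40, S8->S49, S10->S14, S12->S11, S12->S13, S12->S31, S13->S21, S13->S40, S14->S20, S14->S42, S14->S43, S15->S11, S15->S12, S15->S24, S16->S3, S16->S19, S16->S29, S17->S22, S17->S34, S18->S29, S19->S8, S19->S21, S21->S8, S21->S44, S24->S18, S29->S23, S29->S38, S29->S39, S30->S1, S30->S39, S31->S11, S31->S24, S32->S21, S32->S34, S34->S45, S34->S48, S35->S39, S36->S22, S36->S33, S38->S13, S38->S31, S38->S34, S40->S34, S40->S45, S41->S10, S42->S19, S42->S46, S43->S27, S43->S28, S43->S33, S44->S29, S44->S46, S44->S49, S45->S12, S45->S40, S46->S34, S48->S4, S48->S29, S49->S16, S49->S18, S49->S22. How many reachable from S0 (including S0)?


BFS from S0:
  layer 0: {S0}
  layer 1: {S23}
Reachable set: {S0, S23}
Count = 2

2


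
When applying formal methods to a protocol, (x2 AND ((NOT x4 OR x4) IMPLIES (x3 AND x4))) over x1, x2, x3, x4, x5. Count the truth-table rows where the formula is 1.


Formula: (x2 AND ((NOT x4 OR x4) IMPLIES (x3 AND x4))) over 5 vars (32 rows)
Evaluate each row (x1, x2, x3, x4, x5 as bits, MSB first):
  row 0 [00000]: (0 AND ((NOT 0 OR 0) IMPLIES (0 AND 0))) -> 0
  row 1 [00001]: (0 AND ((NOT 0 OR 0) IMPLIES (0 AND 0))) -> 0
  row 2 [00010]: (0 AND ((NOT 1 OR 1) IMPLIES (0 AND 1))) -> 0
  row 3 [00011]: (0 AND ((NOT 1 OR 1) IMPLIES (0 AND 1))) -> 0
  row 4 [00100]: (0 AND ((NOT 0 OR 0) IMPLIES (1 AND 0))) -> 0
  row 5 [00101]: (0 AND ((NOT 0 OR 0) IMPLIES (1 AND 0))) -> 0
  row 6 [00110]: (0 AND ((NOT 1 OR 1) IMPLIES (1 AND 1))) -> 0
  row 7 [00111]: (0 AND ((NOT 1 OR 1) IMPLIES (1 AND 1))) -> 0
  row 8 [01000]: (1 AND ((NOT 0 OR 0) IMPLIES (0 AND 0))) -> 0
  row 9 [01001]: (1 AND ((NOT 0 OR 0) IMPLIES (0 AND 0))) -> 0
  row 10 [01010]: (1 AND ((NOT 1 OR 1) IMPLIES (0 AND 1))) -> 0
  row 11 [01011]: (1 AND ((NOT 1 OR 1) IMPLIES (0 AND 1))) -> 0
  row 12 [01100]: (1 AND ((NOT 0 OR 0) IMPLIES (1 AND 0))) -> 0
  row 13 [01101]: (1 AND ((NOT 0 OR 0) IMPLIES (1 AND 0))) -> 0
  row 14 [01110]: (1 AND ((NOT 1 OR 1) IMPLIES (1 AND 1))) -> 1
  row 15 [01111]: (1 AND ((NOT 1 OR 1) IMPLIES (1 AND 1))) -> 1
  row 16 [10000]: (0 AND ((NOT 0 OR 0) IMPLIES (0 AND 0))) -> 0
  row 17 [10001]: (0 AND ((NOT 0 OR 0) IMPLIES (0 AND 0))) -> 0
  row 18 [10010]: (0 AND ((NOT 1 OR 1) IMPLIES (0 AND 1))) -> 0
  row 19 [10011]: (0 AND ((NOT 1 OR 1) IMPLIES (0 AND 1))) -> 0
  row 20 [10100]: (0 AND ((NOT 0 OR 0) IMPLIES (1 AND 0))) -> 0
  row 21 [10101]: (0 AND ((NOT 0 OR 0) IMPLIES (1 AND 0))) -> 0
  row 22 [10110]: (0 AND ((NOT 1 OR 1) IMPLIES (1 AND 1))) -> 0
  row 23 [10111]: (0 AND ((NOT 1 OR 1) IMPLIES (1 AND 1))) -> 0
  row 24 [11000]: (1 AND ((NOT 0 OR 0) IMPLIES (0 AND 0))) -> 0
  row 25 [11001]: (1 AND ((NOT 0 OR 0) IMPLIES (0 AND 0))) -> 0
  row 26 [11010]: (1 AND ((NOT 1 OR 1) IMPLIES (0 AND 1))) -> 0
  row 27 [11011]: (1 AND ((NOT 1 OR 1) IMPLIES (0 AND 1))) -> 0
  row 28 [11100]: (1 AND ((NOT 0 OR 0) IMPLIES (1 AND 0))) -> 0
  row 29 [11101]: (1 AND ((NOT 0 OR 0) IMPLIES (1 AND 0))) -> 0
  row 30 [11110]: (1 AND ((NOT 1 OR 1) IMPLIES (1 AND 1))) -> 1
  row 31 [11111]: (1 AND ((NOT 1 OR 1) IMPLIES (1 AND 1))) -> 1
Full result column, 8 rows per line (x1,x2 fixed per line; x3,x4,x5 runs 000..111 left to right):
  rows 0-7 [x1,x2=00]: 00000000  (ones: 0)
  rows 8-15 [x1,x2=01]: 00000011  (ones: 2)
  rows 16-23 [x1,x2=10]: 00000000  (ones: 0)
  rows 24-31 [x1,x2=11]: 00000011  (ones: 2)
Count of 1-rows = 0+2+0+2 = 4

4
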